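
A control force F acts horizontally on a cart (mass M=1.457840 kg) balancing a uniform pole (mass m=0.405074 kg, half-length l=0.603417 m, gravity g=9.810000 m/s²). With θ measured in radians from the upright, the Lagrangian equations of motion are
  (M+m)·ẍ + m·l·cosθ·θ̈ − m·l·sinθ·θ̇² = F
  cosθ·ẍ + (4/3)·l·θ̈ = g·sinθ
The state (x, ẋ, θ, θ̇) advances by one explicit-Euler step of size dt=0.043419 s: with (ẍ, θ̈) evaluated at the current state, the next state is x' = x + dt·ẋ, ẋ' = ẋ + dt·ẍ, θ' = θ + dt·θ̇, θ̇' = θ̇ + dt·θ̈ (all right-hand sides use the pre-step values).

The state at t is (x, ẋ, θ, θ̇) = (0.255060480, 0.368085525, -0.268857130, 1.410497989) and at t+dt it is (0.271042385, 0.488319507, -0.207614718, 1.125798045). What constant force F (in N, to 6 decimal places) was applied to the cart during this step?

ẍ = (ẋ'−ẋ)/dt = (0.488319507−0.368085525)/0.043419 = 2.769156
θ̈ = (θ̇'−θ̇)/dt = (1.125798045−1.410497989)/0.043419 = -6.557036
sinθ=-0.265630, cosθ=0.964075
F = (M+m)·ẍ + m·l·cosθ·θ̈ − m·l·sinθ·θ̇² = 5.158699 + -1.545149 − -0.129174 = 3.742724

F = 3.742724 N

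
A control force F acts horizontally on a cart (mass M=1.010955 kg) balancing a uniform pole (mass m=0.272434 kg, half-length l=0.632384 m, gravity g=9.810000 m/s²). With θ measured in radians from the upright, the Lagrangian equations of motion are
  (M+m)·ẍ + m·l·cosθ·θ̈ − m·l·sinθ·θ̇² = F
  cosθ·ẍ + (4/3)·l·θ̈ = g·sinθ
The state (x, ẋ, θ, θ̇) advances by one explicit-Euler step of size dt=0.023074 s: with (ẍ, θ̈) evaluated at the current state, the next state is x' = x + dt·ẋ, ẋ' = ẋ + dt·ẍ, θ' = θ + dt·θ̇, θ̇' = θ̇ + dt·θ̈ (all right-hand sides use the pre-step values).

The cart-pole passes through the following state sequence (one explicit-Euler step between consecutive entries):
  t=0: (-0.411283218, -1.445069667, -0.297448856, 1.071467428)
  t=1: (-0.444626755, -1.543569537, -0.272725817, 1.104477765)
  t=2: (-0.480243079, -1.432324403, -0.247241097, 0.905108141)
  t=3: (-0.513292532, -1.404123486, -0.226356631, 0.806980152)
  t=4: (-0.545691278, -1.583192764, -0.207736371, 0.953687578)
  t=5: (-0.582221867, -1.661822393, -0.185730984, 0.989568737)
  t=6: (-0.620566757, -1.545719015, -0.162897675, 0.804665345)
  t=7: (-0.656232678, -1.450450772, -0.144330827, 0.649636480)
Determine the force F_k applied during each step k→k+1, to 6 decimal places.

F_0 = -5.185001 N
F_1 = 4.810544 N
F_2 = 0.892695 N
F_3 = -8.867302 N
F_4 = -4.078959 N
F_5 = 5.132046 N
F_6 = 4.174760 N

step 0→1:
  ẍ = (ẋ'−ẋ)/dt = (-1.543569537−-1.445069667)/0.023074 = -4.268868
  θ̈ = (θ̇'−θ̇)/dt = (1.104477765−1.071467428)/0.023074 = 1.430629
  sinθ=-0.293082, cosθ=0.956087
  F = (M+m)·ẍ + m·l·cosθ·θ̈ − m·l·sinθ·θ̇² = -5.478619 + 0.235650 − -0.057968 = -5.185001
step 1→2:
  ẍ = (ẋ'−ẋ)/dt = (-1.432324403−-1.543569537)/0.023074 = 4.821233
  θ̈ = (θ̇'−θ̇)/dt = (0.905108141−1.104477765)/0.023074 = -8.640445
  sinθ=-0.269358, cosθ=0.963040
  F = (M+m)·ẍ + m·l·cosθ·θ̈ − m·l·sinθ·θ̇² = 6.187518 + -1.433583 − -0.056609 = 4.810544
step 2→3:
  ẍ = (ẋ'−ẋ)/dt = (-1.404123486−-1.432324403)/0.023074 = 1.222195
  θ̈ = (θ̇'−θ̇)/dt = (0.806980152−0.905108141)/0.023074 = -4.252752
  sinθ=-0.244730, cosθ=0.969591
  F = (M+m)·ẍ + m·l·cosθ·θ̈ − m·l·sinθ·θ̇² = 1.568551 + -0.710397 − -0.034541 = 0.892695
step 3→4:
  ẍ = (ẋ'−ẋ)/dt = (-1.583192764−-1.404123486)/0.023074 = -7.760652
  θ̈ = (θ̇'−θ̇)/dt = (0.953687578−0.806980152)/0.023074 = 6.358127
  sinθ=-0.224429, cosθ=0.974491
  F = (M+m)·ẍ + m·l·cosθ·θ̈ − m·l·sinθ·θ̇² = -9.959935 + 1.067454 − -0.025179 = -8.867302
step 4→5:
  ẍ = (ẋ'−ẋ)/dt = (-1.661822393−-1.583192764)/0.023074 = -3.407716
  θ̈ = (θ̇'−θ̇)/dt = (0.989568737−0.953687578)/0.023074 = 1.555047
  sinθ=-0.206245, cosθ=0.978500
  F = (M+m)·ẍ + m·l·cosθ·θ̈ − m·l·sinθ·θ̇² = -4.373425 + 0.262148 − -0.032318 = -4.078959
step 5→6:
  ẍ = (ẋ'−ẋ)/dt = (-1.545719015−-1.661822393)/0.023074 = 5.031784
  θ̈ = (θ̇'−θ̇)/dt = (0.804665345−0.989568737)/0.023074 = -8.013495
  sinθ=-0.184665, cosθ=0.982802
  F = (M+m)·ẍ + m·l·cosθ·θ̈ − m·l·sinθ·θ̇² = 6.457736 + -1.356844 − -0.031154 = 5.132046
step 6→7:
  ẍ = (ẋ'−ẋ)/dt = (-1.450450772−-1.545719015)/0.023074 = 4.128814
  θ̈ = (θ̇'−θ̇)/dt = (0.649636480−0.804665345)/0.023074 = -6.718769
  sinθ=-0.162178, cosθ=0.986761
  F = (M+m)·ẍ + m·l·cosθ·θ̈ − m·l·sinθ·θ̇² = 5.298874 + -1.142205 − -0.018091 = 4.174760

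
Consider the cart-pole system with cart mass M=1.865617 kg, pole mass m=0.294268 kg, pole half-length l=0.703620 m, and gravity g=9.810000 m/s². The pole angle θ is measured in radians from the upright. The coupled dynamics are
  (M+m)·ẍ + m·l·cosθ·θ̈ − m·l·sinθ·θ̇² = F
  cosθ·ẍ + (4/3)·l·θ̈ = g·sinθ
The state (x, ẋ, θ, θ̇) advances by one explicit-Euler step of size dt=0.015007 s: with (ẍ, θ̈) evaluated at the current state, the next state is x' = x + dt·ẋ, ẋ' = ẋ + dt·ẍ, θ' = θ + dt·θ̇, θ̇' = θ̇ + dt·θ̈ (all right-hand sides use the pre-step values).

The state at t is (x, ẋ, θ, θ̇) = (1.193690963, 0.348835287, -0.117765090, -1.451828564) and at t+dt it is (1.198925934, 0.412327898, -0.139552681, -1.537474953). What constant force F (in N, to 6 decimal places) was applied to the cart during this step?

ẍ = (ẋ'−ẋ)/dt = (0.412327898−0.348835287)/0.015007 = 4.230866
θ̈ = (θ̇'−θ̇)/dt = (-1.537474953−-1.451828564)/0.015007 = -5.707096
sinθ=-0.117493, cosθ=0.993074
F = (M+m)·ẍ + m·l·cosθ·θ̈ − m·l·sinθ·θ̇² = 9.138185 + -1.173486 − -0.051277 = 8.015976

F = 8.015976 N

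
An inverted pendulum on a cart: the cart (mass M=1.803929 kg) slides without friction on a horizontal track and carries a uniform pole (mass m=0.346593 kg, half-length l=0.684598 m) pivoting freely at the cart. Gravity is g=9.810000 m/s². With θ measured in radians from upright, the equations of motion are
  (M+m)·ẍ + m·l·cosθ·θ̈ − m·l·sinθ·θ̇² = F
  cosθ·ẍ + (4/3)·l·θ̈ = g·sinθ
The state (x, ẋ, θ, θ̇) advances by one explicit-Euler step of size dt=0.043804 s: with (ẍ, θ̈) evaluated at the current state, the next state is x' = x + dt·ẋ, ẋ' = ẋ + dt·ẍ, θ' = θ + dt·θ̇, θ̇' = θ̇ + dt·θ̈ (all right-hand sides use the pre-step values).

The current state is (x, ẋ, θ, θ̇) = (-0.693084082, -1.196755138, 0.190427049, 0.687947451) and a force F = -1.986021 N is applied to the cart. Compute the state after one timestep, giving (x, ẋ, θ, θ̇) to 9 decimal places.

sinθ=0.189278242, cosθ=0.981923494
temp = (F + m·l·θ̇²·sinθ)/(M+m) = (-1.986021 + 0.021255271)/2.150522 = -0.913622706
θ̈ = (g·sinθ − cosθ·temp)/(l·(4/3 − m·cos²θ/(M+m))) = 3.415021922
ẍ = temp − m·l·θ̈·cosθ/(M+m) = -1.283606474
Euler: x'=-0.693084082+0.043804·-1.196755138=-0.745506744, ẋ'=-1.196755138+0.043804·-1.283606474=-1.252982236
       θ'=0.190427049+0.043804·0.687947451=0.220561899, θ̇'=0.687947451+0.043804·3.415021922=0.837539071

(-0.745506744, -1.252982236, 0.220561899, 0.837539071)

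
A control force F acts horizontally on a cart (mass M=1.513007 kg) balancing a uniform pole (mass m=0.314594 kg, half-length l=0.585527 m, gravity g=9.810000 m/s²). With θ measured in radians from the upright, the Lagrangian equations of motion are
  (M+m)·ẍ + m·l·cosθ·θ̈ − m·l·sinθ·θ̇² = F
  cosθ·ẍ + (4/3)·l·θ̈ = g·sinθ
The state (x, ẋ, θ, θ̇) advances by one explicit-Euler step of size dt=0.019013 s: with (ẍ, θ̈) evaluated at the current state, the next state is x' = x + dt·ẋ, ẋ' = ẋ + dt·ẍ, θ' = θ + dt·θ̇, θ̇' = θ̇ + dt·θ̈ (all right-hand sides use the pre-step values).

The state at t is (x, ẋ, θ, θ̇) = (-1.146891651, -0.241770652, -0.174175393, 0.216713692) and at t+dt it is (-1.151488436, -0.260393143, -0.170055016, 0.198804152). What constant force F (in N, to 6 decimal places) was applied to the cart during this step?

ẍ = (ẋ'−ẋ)/dt = (-0.260393143−-0.241770652)/0.019013 = -0.979461
θ̈ = (θ̇'−θ̇)/dt = (0.198804152−0.216713692)/0.019013 = -0.941963
sinθ=-0.173296, cosθ=0.984870
F = (M+m)·ẍ + m·l·cosθ·θ̈ − m·l·sinθ·θ̇² = -1.790064 + -0.170887 − -0.001499 = -1.959452

F = -1.959452 N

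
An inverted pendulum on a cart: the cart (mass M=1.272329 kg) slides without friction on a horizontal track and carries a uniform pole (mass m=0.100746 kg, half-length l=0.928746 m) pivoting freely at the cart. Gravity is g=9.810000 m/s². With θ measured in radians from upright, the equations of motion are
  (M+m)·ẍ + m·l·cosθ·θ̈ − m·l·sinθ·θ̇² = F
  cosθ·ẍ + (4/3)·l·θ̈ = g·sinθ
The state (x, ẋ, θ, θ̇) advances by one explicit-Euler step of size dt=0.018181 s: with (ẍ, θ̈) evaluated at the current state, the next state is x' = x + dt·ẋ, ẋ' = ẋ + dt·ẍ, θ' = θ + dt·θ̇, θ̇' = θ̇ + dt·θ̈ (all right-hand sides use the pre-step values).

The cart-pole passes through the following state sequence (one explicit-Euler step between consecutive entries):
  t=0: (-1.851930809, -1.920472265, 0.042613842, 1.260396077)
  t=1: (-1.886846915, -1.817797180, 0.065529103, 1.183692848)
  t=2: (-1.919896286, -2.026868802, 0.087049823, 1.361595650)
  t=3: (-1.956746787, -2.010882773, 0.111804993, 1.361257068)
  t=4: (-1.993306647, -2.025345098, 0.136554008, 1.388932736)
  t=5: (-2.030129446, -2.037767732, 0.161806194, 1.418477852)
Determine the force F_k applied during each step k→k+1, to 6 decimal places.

F_0 = 7.353559 N
F_1 = -14.884600 N
F_2 = 1.190488 N
F_3 = -0.970034 N
F_4 = -0.812124 N

step 0→1:
  ẍ = (ẋ'−ẋ)/dt = (-1.817797180−-1.920472265)/0.018181 = 5.647384
  θ̈ = (θ̇'−θ̇)/dt = (1.183692848−1.260396077)/0.018181 = -4.218867
  sinθ=0.042601, cosθ=0.999092
  F = (M+m)·ẍ + m·l·cosθ·θ̈ − m·l·sinθ·θ̇² = 7.754282 + -0.394390 − 0.006332 = 7.353559
step 1→2:
  ẍ = (ẋ'−ẋ)/dt = (-2.026868802−-1.817797180)/0.018181 = -11.499457
  θ̈ = (θ̇'−θ̇)/dt = (1.361595650−1.183692848)/0.018181 = 9.785094
  sinθ=0.065482, cosθ=0.997854
  F = (M+m)·ẍ + m·l·cosθ·θ̈ − m·l·sinθ·θ̇² = -15.789617 + 0.913601 − 0.008585 = -14.884600
step 2→3:
  ẍ = (ẋ'−ẋ)/dt = (-2.010882773−-2.026868802)/0.018181 = 0.879271
  θ̈ = (θ̇'−θ̇)/dt = (1.361257068−1.361595650)/0.018181 = -0.018623
  sinθ=0.086940, cosθ=0.996214
  F = (M+m)·ẍ + m·l·cosθ·θ̈ − m·l·sinθ·θ̇² = 1.207305 + -0.001736 − 0.015081 = 1.190488
step 3→4:
  ẍ = (ẋ'−ẋ)/dt = (-2.025345098−-2.010882773)/0.018181 = -0.795464
  θ̈ = (θ̇'−θ̇)/dt = (1.388932736−1.361257068)/0.018181 = 1.522230
  sinθ=0.111572, cosθ=0.993756
  F = (M+m)·ẍ + m·l·cosθ·θ̈ − m·l·sinθ·θ̇² = -1.092231 + 0.141542 − 0.019345 = -0.970034
step 4→5:
  ẍ = (ẋ'−ẋ)/dt = (-2.037767732−-2.025345098)/0.018181 = -0.683276
  θ̈ = (θ̇'−θ̇)/dt = (1.418477852−1.388932736)/0.018181 = 1.625054
  sinθ=0.136130, cosθ=0.990691
  F = (M+m)·ẍ + m·l·cosθ·θ̈ − m·l·sinθ·θ̇² = -0.938189 + 0.150637 − 0.024572 = -0.812124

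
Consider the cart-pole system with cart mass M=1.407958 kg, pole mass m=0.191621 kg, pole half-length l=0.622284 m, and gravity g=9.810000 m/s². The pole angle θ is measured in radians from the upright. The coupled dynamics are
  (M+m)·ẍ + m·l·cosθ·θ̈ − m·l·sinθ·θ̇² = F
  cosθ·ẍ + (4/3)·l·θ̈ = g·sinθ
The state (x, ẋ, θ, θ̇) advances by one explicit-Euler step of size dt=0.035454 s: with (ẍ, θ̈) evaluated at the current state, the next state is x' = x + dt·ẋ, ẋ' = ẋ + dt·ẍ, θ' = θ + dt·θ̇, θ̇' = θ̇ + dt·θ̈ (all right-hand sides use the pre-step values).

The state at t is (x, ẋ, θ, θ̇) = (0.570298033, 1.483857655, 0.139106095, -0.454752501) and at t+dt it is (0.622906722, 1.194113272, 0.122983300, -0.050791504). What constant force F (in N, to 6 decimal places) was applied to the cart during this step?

ẍ = (ẋ'−ẋ)/dt = (1.194113272−1.483857655)/0.035454 = -8.172403
θ̈ = (θ̇'−θ̇)/dt = (-0.050791504−-0.454752501)/0.035454 = 11.393947
sinθ=0.138658, cosθ=0.990340
F = (M+m)·ẍ + m·l·cosθ·θ̈ − m·l·sinθ·θ̇² = -13.072405 + 1.345521 − 0.003419 = -11.730303

F = -11.730303 N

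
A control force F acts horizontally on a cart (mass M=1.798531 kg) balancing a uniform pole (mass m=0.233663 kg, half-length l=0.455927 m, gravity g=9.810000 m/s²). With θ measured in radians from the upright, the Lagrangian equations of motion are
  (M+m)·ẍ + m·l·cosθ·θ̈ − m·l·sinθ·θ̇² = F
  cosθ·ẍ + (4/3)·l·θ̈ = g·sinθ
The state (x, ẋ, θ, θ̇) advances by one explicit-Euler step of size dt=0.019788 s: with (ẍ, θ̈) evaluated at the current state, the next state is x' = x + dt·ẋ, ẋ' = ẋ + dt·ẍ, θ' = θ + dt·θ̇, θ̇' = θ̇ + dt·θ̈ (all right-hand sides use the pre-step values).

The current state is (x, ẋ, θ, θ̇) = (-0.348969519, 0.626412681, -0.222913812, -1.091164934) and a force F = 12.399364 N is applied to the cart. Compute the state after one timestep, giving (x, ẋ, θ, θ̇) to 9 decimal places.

(-0.336574065, 0.761570413, -0.244505784, -1.378592846)

sinθ=-0.221072274, cosθ=0.975257427
temp = (F + m·l·θ̇²·sinθ)/(M+m) = (12.399364 + -0.028041442)/2.032194 = 6.087668086
θ̈ = (g·sinθ − cosθ·temp)/(l·(4/3 − m·cos²θ/(M+m))) = -14.525364470
ẍ = temp − m·l·θ̈·cosθ/(M+m) = 6.830287674
Euler: x'=-0.348969519+0.019788·0.626412681=-0.336574065, ẋ'=0.626412681+0.019788·6.830287674=0.761570413
       θ'=-0.222913812+0.019788·-1.091164934=-0.244505784, θ̇'=-1.091164934+0.019788·-14.525364470=-1.378592846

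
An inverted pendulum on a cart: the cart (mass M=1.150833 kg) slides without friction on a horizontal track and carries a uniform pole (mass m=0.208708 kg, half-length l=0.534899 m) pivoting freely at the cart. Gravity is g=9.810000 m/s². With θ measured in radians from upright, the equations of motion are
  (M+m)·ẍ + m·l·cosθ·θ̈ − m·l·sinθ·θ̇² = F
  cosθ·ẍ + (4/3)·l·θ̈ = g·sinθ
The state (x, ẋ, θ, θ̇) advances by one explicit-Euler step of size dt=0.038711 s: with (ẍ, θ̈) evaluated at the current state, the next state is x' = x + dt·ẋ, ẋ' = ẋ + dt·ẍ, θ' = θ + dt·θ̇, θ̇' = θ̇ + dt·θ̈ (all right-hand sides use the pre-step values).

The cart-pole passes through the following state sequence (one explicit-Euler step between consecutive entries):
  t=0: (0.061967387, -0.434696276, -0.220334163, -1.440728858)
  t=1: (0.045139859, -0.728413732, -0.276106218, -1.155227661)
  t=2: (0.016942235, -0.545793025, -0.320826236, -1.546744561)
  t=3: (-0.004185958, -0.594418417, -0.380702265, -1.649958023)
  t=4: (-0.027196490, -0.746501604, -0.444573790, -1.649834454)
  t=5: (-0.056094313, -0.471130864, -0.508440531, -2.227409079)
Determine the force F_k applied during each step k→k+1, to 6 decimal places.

step 0→1:
  ẍ = (ẋ'−ẋ)/dt = (-0.728413732−-0.434696276)/0.038711 = -7.587442
  θ̈ = (θ̇'−θ̇)/dt = (-1.155227661−-1.440728858)/0.038711 = 7.375196
  sinθ=-0.218556, cosθ=0.975824
  F = (M+m)·ẍ + m·l·cosθ·θ̈ − m·l·sinθ·θ̇² = -10.315438 + 0.803445 − -0.050645 = -9.461348
step 1→2:
  ẍ = (ẋ'−ẋ)/dt = (-0.545793025−-0.728413732)/0.038711 = 4.717540
  θ̈ = (θ̇'−θ̇)/dt = (-1.546744561−-1.155227661)/0.038711 = -10.113841
  sinθ=-0.272611, cosθ=0.962124
  F = (M+m)·ẍ + m·l·cosθ·θ̈ − m·l·sinθ·θ̇² = 6.413690 + -1.086321 − -0.040615 = 5.367984
step 2→3:
  ẍ = (ẋ'−ẋ)/dt = (-0.594418417−-0.545793025)/0.038711 = -1.256113
  θ̈ = (θ̇'−θ̇)/dt = (-1.649958023−-1.546744561)/0.038711 = -2.666257
  sinθ=-0.315351, cosθ=0.948975
  F = (M+m)·ẍ + m·l·cosθ·θ̈ − m·l·sinθ·θ̇² = -1.707737 + -0.282467 − -0.084225 = -1.905979
step 3→4:
  ẍ = (ẋ'−ẋ)/dt = (-0.746501604−-0.594418417)/0.038711 = -3.928681
  θ̈ = (θ̇'−θ̇)/dt = (-1.649834454−-1.649958023)/0.038711 = 0.003192
  sinθ=-0.371573, cosθ=0.928404
  F = (M+m)·ẍ + m·l·cosθ·θ̈ − m·l·sinθ·θ̇² = -5.341203 + 0.000331 − -0.112928 = -5.227945
step 4→5:
  ẍ = (ẋ'−ẋ)/dt = (-0.471130864−-0.746501604)/0.038711 = 7.113501
  θ̈ = (θ̇'−θ̇)/dt = (-2.227409079−-1.649834454)/0.038711 = -14.920168
  sinθ=-0.430073, cosθ=0.902794
  F = (M+m)·ẍ + m·l·cosθ·θ̈ − m·l·sinθ·θ̇² = 9.671096 + -1.503742 − -0.130687 = 8.298042

F_0 = -9.461348 N
F_1 = 5.367984 N
F_2 = -1.905979 N
F_3 = -5.227945 N
F_4 = 8.298042 N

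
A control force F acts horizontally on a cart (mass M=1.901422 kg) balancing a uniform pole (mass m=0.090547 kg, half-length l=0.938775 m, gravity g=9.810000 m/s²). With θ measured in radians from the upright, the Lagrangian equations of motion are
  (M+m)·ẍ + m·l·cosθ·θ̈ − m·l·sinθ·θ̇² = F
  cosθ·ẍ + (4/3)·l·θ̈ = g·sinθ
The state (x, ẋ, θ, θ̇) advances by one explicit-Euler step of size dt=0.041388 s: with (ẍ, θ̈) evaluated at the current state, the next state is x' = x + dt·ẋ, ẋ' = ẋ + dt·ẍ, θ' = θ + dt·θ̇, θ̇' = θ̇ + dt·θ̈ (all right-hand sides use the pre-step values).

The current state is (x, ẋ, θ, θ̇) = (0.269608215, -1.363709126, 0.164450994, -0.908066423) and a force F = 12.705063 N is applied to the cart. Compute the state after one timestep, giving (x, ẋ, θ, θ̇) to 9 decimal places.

sinθ=0.163710757, cosθ=0.986508382
temp = (F + m·l·θ̇²·sinθ)/(M+m) = (12.705063 + 0.011474877)/1.991969 = 6.383903503
θ̈ = (g·sinθ − cosθ·temp)/(l·(4/3 − m·cos²θ/(M+m))) = -3.876950398
ẍ = temp − m·l·θ̈·cosθ/(M+m) = 6.547112475
Euler: x'=0.269608215+0.041388·-1.363709126=0.213167022, ẋ'=-1.363709126+0.041388·6.547112475=-1.092737235
       θ'=0.164450994+0.041388·-0.908066423=0.126867941, θ̇'=-0.908066423+0.041388·-3.876950398=-1.068525646

(0.213167022, -1.092737235, 0.126867941, -1.068525646)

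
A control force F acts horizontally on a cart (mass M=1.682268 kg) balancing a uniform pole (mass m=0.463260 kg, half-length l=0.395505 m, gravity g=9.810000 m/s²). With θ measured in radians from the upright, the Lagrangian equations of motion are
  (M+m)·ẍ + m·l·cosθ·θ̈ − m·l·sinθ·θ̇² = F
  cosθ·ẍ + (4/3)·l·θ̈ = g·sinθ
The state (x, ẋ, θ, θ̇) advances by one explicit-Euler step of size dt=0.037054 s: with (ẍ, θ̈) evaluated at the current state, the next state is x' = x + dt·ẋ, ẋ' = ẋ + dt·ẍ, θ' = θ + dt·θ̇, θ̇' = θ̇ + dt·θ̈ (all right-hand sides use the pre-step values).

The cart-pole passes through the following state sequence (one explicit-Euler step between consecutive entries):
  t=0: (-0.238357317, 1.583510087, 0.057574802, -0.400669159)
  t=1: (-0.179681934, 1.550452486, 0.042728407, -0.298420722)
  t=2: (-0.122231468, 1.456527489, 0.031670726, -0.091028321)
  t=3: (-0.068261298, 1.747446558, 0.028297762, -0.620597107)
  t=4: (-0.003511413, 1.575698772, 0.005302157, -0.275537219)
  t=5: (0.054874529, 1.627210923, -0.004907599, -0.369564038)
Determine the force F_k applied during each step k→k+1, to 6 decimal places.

step 0→1:
  ẍ = (ẋ'−ẋ)/dt = (1.550452486−1.583510087)/0.037054 = -0.892147
  θ̈ = (θ̇'−θ̇)/dt = (-0.298420722−-0.400669159)/0.037054 = 2.759444
  sinθ=0.057543, cosθ=0.998343
  F = (M+m)·ẍ + m·l·cosθ·θ̈ − m·l·sinθ·θ̇² = -1.914126 + 0.504752 − 0.001693 = -1.411066
step 1→2:
  ẍ = (ẋ'−ẋ)/dt = (1.456527489−1.550452486)/0.037054 = -2.534814
  θ̈ = (θ̇'−θ̇)/dt = (-0.091028321−-0.298420722)/0.037054 = 5.597031
  sinθ=0.042715, cosθ=0.999087
  F = (M+m)·ẍ + m·l·cosθ·θ̈ − m·l·sinθ·θ̇² = -5.438514 + 1.024561 − 0.000697 = -4.414650
step 2→3:
  ẍ = (ẋ'−ẋ)/dt = (1.747446558−1.456527489)/0.037054 = 7.851219
  θ̈ = (θ̇'−θ̇)/dt = (-0.620597107−-0.091028321)/0.037054 = -14.291812
  sinθ=0.031665, cosθ=0.999499
  F = (M+m)·ẍ + m·l·cosθ·θ̈ − m·l·sinθ·θ̇² = 16.845010 + -2.617256 − 0.000048 = 14.227706
step 3→4:
  ẍ = (ẋ'−ẋ)/dt = (1.575698772−1.747446558)/0.037054 = -4.635067
  θ̈ = (θ̇'−θ̇)/dt = (-0.275537219−-0.620597107)/0.037054 = 9.312352
  sinθ=0.028294, cosθ=0.999600
  F = (M+m)·ẍ + m·l·cosθ·θ̈ − m·l·sinθ·θ̇² = -9.944667 + 1.705541 − 0.001997 = -8.241122
step 4→5:
  ẍ = (ẋ'−ẋ)/dt = (1.627210923−1.575698772)/0.037054 = 1.390191
  θ̈ = (θ̇'−θ̇)/dt = (-0.369564038−-0.275537219)/0.037054 = -2.537562
  sinθ=0.005302, cosθ=0.999986
  F = (M+m)·ẍ + m·l·cosθ·θ̈ − m·l·sinθ·θ̇² = 2.982694 + -0.464930 − 0.000074 = 2.517691

F_0 = -1.411066 N
F_1 = -4.414650 N
F_2 = 14.227706 N
F_3 = -8.241122 N
F_4 = 2.517691 N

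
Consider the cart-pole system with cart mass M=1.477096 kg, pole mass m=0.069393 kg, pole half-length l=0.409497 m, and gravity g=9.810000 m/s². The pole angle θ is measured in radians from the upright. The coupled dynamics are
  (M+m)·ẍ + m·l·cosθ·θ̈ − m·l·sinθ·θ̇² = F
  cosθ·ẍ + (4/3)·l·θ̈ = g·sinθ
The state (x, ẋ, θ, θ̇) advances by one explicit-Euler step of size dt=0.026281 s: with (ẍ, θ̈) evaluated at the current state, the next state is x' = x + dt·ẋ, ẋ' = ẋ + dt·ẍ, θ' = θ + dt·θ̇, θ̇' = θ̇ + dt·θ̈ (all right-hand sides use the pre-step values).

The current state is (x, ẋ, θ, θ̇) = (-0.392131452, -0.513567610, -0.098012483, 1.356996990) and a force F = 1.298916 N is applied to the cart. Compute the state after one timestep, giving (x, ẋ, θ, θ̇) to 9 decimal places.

sinθ=-0.097855633, cosθ=0.995200621
temp = (F + m·l·θ̇²·sinθ)/(M+m) = (1.298916 + -0.005120472)/1.546489 = 0.836601830
θ̈ = (g·sinθ − cosθ·temp)/(l·(4/3 − m·cos²θ/(M+m))) = -3.396285822
ẍ = temp − m·l·θ̈·cosθ/(M+m) = 0.898707954
Euler: x'=-0.392131452+0.026281·-0.513567610=-0.405628522, ẋ'=-0.513567610+0.026281·0.898707954=-0.489948666
       θ'=-0.098012483+0.026281·1.356996990=-0.062349245, θ̇'=1.356996990+0.026281·-3.396285822=1.267739202

(-0.405628522, -0.489948666, -0.062349245, 1.267739202)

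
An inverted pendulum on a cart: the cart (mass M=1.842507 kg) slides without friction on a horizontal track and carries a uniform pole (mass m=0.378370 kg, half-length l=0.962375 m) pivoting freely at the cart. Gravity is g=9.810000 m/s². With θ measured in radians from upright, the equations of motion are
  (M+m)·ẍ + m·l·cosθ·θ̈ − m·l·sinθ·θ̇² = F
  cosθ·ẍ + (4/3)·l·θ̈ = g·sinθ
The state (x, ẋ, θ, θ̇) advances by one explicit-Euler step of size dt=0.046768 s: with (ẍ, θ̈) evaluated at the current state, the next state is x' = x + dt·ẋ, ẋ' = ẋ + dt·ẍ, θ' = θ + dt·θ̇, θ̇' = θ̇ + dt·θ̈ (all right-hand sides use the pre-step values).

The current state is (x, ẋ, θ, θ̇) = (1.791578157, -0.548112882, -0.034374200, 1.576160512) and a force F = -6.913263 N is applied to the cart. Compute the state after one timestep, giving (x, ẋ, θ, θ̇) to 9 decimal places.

(1.765944014, -0.713435422, 0.039339675, 1.692635876)

sinθ=-0.034367431, cosθ=0.999409265
temp = (F + m·l·θ̇²·sinθ)/(M+m) = (-6.913263 + -0.031089160)/2.220877 = -3.126851311
θ̈ = (g·sinθ − cosθ·temp)/(l·(4/3 − m·cos²θ/(M+m))) = 2.490492732
ẍ = temp − m·l·θ̈·cosθ/(M+m) = -3.534949974
Euler: x'=1.791578157+0.046768·-0.548112882=1.765944014, ẋ'=-0.548112882+0.046768·-3.534949974=-0.713435422
       θ'=-0.034374200+0.046768·1.576160512=0.039339675, θ̇'=1.576160512+0.046768·2.490492732=1.692635876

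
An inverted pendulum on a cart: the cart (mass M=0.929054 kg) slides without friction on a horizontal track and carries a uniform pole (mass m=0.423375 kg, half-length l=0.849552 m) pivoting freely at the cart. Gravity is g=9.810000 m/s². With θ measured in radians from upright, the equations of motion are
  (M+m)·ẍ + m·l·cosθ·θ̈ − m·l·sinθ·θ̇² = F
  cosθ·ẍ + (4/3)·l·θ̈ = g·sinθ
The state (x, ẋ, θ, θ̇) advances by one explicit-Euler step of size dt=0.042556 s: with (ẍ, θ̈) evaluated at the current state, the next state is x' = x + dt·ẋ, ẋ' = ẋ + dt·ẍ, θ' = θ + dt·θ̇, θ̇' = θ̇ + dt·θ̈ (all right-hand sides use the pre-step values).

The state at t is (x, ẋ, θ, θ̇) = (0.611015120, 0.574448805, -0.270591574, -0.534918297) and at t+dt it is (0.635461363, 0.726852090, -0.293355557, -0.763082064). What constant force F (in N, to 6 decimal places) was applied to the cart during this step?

ẍ = (ẋ'−ẋ)/dt = (0.726852090−0.574448805)/0.042556 = 3.581241
θ̈ = (θ̇'−θ̇)/dt = (-0.763082064−-0.534918297)/0.042556 = -5.361495
sinθ=-0.267302, cosθ=0.963613
F = (M+m)·ẍ + m·l·cosθ·θ̈ − m·l·sinθ·θ̇² = 4.843374 + -1.858248 − -0.027510 = 3.012636

F = 3.012636 N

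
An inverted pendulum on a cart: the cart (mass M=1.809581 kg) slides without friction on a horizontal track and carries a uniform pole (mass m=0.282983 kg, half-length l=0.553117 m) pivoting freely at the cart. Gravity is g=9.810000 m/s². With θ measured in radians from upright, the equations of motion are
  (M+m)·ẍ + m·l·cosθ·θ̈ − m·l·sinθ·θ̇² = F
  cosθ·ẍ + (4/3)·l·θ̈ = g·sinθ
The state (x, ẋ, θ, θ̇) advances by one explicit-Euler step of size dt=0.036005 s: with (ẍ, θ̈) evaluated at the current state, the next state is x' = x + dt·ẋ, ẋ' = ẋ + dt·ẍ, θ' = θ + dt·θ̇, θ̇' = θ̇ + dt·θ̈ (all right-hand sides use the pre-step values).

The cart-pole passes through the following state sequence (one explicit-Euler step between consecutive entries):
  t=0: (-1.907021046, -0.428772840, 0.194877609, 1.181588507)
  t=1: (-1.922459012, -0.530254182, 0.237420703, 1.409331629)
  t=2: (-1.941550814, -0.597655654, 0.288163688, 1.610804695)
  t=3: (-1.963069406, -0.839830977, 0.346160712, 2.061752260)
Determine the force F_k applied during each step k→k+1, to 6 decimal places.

F_0 = -4.968966 N
F_1 = -3.139122 N
F_2 = -12.310785 N

step 0→1:
  ẍ = (ẋ'−ẋ)/dt = (-0.530254182−-0.428772840)/0.036005 = -2.818535
  θ̈ = (θ̇'−θ̇)/dt = (1.409331629−1.181588507)/0.036005 = 6.325319
  sinθ=0.193646, cosθ=0.981071
  F = (M+m)·ẍ + m·l·cosθ·θ̈ − m·l·sinθ·θ̇² = -5.897964 + 0.971316 − 0.042317 = -4.968966
step 1→2:
  ẍ = (ẋ'−ẋ)/dt = (-0.597655654−-0.530254182)/0.036005 = -1.872003
  θ̈ = (θ̇'−θ̇)/dt = (1.610804695−1.409331629)/0.036005 = 5.595697
  sinθ=0.235196, cosθ=0.971948
  F = (M+m)·ẍ + m·l·cosθ·θ̈ − m·l·sinθ·θ̇² = -3.917286 + 0.851284 − 0.073120 = -3.139122
step 2→3:
  ẍ = (ẋ'−ẋ)/dt = (-0.839830977−-0.597655654)/0.036005 = -6.726158
  θ̈ = (θ̇'−θ̇)/dt = (2.061752260−1.610804695)/0.036005 = 12.524582
  sinθ=0.284192, cosθ=0.958767
  F = (M+m)·ẍ + m·l·cosθ·θ̈ − m·l·sinθ·θ̇² = -14.074916 + 1.879550 − 0.115418 = -12.310785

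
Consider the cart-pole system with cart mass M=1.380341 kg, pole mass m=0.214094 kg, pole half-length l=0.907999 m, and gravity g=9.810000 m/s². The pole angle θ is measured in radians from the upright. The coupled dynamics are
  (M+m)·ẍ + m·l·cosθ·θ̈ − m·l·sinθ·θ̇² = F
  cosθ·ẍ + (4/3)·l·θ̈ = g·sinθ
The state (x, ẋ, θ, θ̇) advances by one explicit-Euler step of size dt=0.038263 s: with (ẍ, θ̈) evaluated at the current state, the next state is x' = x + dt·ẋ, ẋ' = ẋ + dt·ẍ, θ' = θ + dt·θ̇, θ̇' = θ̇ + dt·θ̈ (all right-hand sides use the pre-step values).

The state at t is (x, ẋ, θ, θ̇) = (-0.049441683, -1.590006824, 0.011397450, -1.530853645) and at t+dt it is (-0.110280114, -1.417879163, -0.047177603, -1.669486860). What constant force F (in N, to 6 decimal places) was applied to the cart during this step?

ẍ = (ẋ'−ẋ)/dt = (-1.417879163−-1.590006824)/0.038263 = 4.498541
θ̈ = (θ̇'−θ̇)/dt = (-1.669486860−-1.530853645)/0.038263 = -3.623166
sinθ=0.011397, cosθ=0.999935
F = (M+m)·ẍ + m·l·cosθ·θ̈ − m·l·sinθ·θ̇² = 7.172631 + -0.704287 − 0.005192 = 6.463151

F = 6.463151 N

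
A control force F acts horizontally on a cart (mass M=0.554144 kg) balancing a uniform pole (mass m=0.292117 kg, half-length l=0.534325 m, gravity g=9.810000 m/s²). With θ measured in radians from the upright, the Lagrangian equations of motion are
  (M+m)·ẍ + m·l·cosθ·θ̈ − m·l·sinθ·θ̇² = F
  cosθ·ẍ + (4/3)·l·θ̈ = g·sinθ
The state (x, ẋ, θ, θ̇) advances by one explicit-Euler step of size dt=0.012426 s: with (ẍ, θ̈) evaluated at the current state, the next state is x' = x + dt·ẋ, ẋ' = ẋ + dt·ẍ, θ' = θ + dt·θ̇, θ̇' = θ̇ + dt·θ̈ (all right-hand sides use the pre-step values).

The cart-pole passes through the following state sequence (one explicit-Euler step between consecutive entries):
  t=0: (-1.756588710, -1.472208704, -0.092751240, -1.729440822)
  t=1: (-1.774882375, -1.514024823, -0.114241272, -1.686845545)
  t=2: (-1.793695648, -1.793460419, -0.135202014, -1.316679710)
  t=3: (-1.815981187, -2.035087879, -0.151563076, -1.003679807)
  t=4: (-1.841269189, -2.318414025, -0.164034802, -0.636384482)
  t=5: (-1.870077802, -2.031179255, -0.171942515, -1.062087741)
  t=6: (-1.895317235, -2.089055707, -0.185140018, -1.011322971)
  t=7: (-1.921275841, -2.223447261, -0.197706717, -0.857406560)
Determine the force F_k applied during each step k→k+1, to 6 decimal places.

F_0 = -2.271861 N
F_1 = -14.360653 N
F_2 = -12.523563 N
F_3 = -14.711141 N
F_4 = 14.296614 N
F_5 = -3.283233 N
F_6 = -7.222889 N

step 0→1:
  ẍ = (ẋ'−ẋ)/dt = (-1.514024823−-1.472208704)/0.012426 = -3.365212
  θ̈ = (θ̇'−θ̇)/dt = (-1.686845545−-1.729440822)/0.012426 = 3.427915
  sinθ=-0.092618, cosθ=0.995702
  F = (M+m)·ẍ + m·l·cosθ·θ̈ − m·l·sinθ·θ̇² = -2.847847 + 0.532748 − -0.043238 = -2.271861
step 1→2:
  ẍ = (ẋ'−ẋ)/dt = (-1.793460419−-1.514024823)/0.012426 = -22.487977
  θ̈ = (θ̇'−θ̇)/dt = (-1.316679710−-1.686845545)/0.012426 = 29.789621
  sinθ=-0.113993, cosθ=0.993482
  F = (M+m)·ẍ + m·l·cosθ·θ̈ − m·l·sinθ·θ̇² = -19.030698 + 4.619416 − -0.050628 = -14.360653
step 2→3:
  ẍ = (ẋ'−ẋ)/dt = (-2.035087879−-1.793460419)/0.012426 = -19.445313
  θ̈ = (θ̇'−θ̇)/dt = (-1.003679807−-1.316679710)/0.012426 = 25.189112
  sinθ=-0.134790, cosθ=0.990874
  F = (M+m)·ẍ + m·l·cosθ·θ̈ − m·l·sinθ·θ̇² = -16.455810 + 3.895773 − -0.036474 = -12.523563
step 3→4:
  ẍ = (ẋ'−ẋ)/dt = (-2.318414025−-2.035087879)/0.012426 = -22.801074
  θ̈ = (θ̇'−θ̇)/dt = (-0.636384482−-1.003679807)/0.012426 = 29.558613
  sinθ=-0.150983, cosθ=0.988536
  F = (M+m)·ẍ + m·l·cosθ·θ̈ − m·l·sinθ·θ̇² = -19.295660 + 4.560779 − -0.023740 = -14.711141
step 4→5:
  ẍ = (ẋ'−ẋ)/dt = (-2.031179255−-2.318414025)/0.012426 = 23.115626
  θ̈ = (θ̇'−θ̇)/dt = (-1.062087741−-0.636384482)/0.012426 = -34.259074
  sinθ=-0.163300, cosθ=0.986576
  F = (M+m)·ẍ + m·l·cosθ·θ̈ − m·l·sinθ·θ̇² = 19.561853 + -5.275561 − -0.010323 = 14.296614
step 5→6:
  ẍ = (ẋ'−ẋ)/dt = (-2.089055707−-2.031179255)/0.012426 = -4.657690
  θ̈ = (θ̇'−θ̇)/dt = (-1.011322971−-1.062087741)/0.012426 = 4.085367
  sinθ=-0.171097, cosθ=0.985254
  F = (M+m)·ẍ + m·l·cosθ·θ̈ − m·l·sinθ·θ̇² = -3.941621 + 0.628263 − -0.030125 = -3.283233
step 6→7:
  ẍ = (ẋ'−ẋ)/dt = (-2.223447261−-2.089055707)/0.012426 = -10.815351
  θ̈ = (θ̇'−θ̇)/dt = (-0.857406560−-1.011322971)/0.012426 = 12.386642
  sinθ=-0.184084, cosθ=0.982910
  F = (M+m)·ẍ + m·l·cosθ·θ̈ − m·l·sinθ·θ̇² = -9.152610 + 1.900334 − -0.029387 = -7.222889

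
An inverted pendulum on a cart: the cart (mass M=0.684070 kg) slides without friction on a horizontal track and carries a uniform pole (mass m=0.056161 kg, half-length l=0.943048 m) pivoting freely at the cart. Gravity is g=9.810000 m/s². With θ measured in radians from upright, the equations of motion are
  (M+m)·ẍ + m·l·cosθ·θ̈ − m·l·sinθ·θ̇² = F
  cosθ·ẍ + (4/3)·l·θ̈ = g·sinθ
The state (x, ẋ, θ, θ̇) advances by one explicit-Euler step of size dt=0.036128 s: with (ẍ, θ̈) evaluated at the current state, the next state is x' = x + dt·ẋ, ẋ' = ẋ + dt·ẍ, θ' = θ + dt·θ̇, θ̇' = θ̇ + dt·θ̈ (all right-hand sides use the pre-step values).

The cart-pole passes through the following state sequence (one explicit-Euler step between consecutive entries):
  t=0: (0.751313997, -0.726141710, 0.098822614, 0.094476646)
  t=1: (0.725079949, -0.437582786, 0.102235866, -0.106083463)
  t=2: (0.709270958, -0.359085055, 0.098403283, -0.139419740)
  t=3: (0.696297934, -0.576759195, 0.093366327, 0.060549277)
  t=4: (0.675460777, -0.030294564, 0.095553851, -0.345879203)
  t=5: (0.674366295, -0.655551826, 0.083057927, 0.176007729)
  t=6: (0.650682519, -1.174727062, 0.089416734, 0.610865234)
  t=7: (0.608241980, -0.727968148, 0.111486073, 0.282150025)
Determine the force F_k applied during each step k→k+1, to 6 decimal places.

F_0 = 5.619692 N
F_1 = 1.559674 N
F_2 = -4.168323 N
F_3 = 10.603346 N
F_4 = -12.049997 N
F_5 = -10.002291 N
F_6 = 8.671972 N

step 0→1:
  ẍ = (ẋ'−ẋ)/dt = (-0.437582786−-0.726141710)/0.036128 = 7.987127
  θ̈ = (θ̇'−θ̇)/dt = (-0.106083463−0.094476646)/0.036128 = -5.551376
  sinθ=0.098662, cosθ=0.995121
  F = (M+m)·ẍ + m·l·cosθ·θ̈ − m·l·sinθ·θ̇² = 5.912319 + -0.292580 − 0.000047 = 5.619692
step 1→2:
  ẍ = (ẋ'−ẋ)/dt = (-0.359085055−-0.437582786)/0.036128 = 2.172767
  θ̈ = (θ̇'−θ̇)/dt = (-0.139419740−-0.106083463)/0.036128 = -0.922727
  sinθ=0.102058, cosθ=0.994778
  F = (M+m)·ẍ + m·l·cosθ·θ̈ − m·l·sinθ·θ̇² = 1.608350 + -0.048615 − 0.000061 = 1.559674
step 2→3:
  ẍ = (ẋ'−ẋ)/dt = (-0.576759195−-0.359085055)/0.036128 = -6.025081
  θ̈ = (θ̇'−θ̇)/dt = (0.060549277−-0.139419740)/0.036128 = 5.535015
  sinθ=0.098245, cosθ=0.995162
  F = (M+m)·ẍ + m·l·cosθ·θ̈ − m·l·sinθ·θ̇² = -4.459952 + 0.291730 − 0.000101 = -4.168323
step 3→4:
  ẍ = (ẋ'−ẋ)/dt = (-0.030294564−-0.576759195)/0.036128 = 15.125793
  θ̈ = (θ̇'−θ̇)/dt = (-0.345879203−0.060549277)/0.036128 = -11.249681
  sinθ=0.093231, cosθ=0.995645
  F = (M+m)·ẍ + m·l·cosθ·θ̈ − m·l·sinθ·θ̇² = 11.196581 + -0.593216 − 0.000018 = 10.603346
step 4→5:
  ẍ = (ẋ'−ẋ)/dt = (-0.655551826−-0.030294564)/0.036128 = -17.306722
  θ̈ = (θ̇'−θ̇)/dt = (0.176007729−-0.345879203)/0.036128 = 14.445497
  sinθ=0.095409, cosθ=0.995438
  F = (M+m)·ẍ + m·l·cosθ·θ̈ − m·l·sinθ·θ̇² = -12.810972 + 0.761580 − 0.000605 = -12.049997
step 5→6:
  ẍ = (ẋ'−ẋ)/dt = (-1.174727062−-0.655551826)/0.036128 = -14.370439
  θ̈ = (θ̇'−θ̇)/dt = (0.610865234−0.176007729)/0.036128 = 12.036578
  sinθ=0.082962, cosθ=0.996553
  F = (M+m)·ẍ + m·l·cosθ·θ̈ − m·l·sinθ·θ̇² = -10.637445 + 0.635290 − 0.000136 = -10.002291
step 6→7:
  ẍ = (ẋ'−ẋ)/dt = (-0.727968148−-1.174727062)/0.036128 = 12.366002
  θ̈ = (θ̇'−θ̇)/dt = (0.282150025−0.610865234)/0.036128 = -9.098627
  sinθ=0.089298, cosθ=0.996005
  F = (M+m)·ẍ + m·l·cosθ·θ̈ − m·l·sinθ·θ̇² = 9.153698 + -0.479961 − 0.001765 = 8.671972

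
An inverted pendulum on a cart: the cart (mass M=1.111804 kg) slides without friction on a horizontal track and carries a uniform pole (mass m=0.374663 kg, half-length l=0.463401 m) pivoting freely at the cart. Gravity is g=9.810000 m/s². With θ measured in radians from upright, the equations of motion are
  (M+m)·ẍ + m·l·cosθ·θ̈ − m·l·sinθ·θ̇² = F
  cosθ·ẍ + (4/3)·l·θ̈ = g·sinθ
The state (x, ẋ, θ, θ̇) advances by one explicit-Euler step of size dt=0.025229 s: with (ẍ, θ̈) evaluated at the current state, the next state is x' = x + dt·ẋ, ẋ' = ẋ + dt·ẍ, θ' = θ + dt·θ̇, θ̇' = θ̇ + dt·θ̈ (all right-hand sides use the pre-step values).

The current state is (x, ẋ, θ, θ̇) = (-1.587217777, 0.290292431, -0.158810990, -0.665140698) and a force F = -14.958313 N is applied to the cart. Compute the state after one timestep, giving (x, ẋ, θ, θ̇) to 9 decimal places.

(-1.579893989, -0.012248320, -0.175591825, -0.244996862)

sinθ=-0.158144271, cosθ=0.987416016
temp = (F + m·l·θ̇²·sinθ)/(M+m) = (-14.958313 + -0.012147259)/1.486467 = -10.071168925
θ̈ = (g·sinθ − cosθ·temp)/(l·(4/3 − m·cos²θ/(M+m))) = 16.653210025
ẍ = temp − m·l·θ̈·cosθ/(M+m) = -11.991785301
Euler: x'=-1.587217777+0.025229·0.290292431=-1.579893989, ẋ'=0.290292431+0.025229·-11.991785301=-0.012248320
       θ'=-0.158810990+0.025229·-0.665140698=-0.175591825, θ̇'=-0.665140698+0.025229·16.653210025=-0.244996862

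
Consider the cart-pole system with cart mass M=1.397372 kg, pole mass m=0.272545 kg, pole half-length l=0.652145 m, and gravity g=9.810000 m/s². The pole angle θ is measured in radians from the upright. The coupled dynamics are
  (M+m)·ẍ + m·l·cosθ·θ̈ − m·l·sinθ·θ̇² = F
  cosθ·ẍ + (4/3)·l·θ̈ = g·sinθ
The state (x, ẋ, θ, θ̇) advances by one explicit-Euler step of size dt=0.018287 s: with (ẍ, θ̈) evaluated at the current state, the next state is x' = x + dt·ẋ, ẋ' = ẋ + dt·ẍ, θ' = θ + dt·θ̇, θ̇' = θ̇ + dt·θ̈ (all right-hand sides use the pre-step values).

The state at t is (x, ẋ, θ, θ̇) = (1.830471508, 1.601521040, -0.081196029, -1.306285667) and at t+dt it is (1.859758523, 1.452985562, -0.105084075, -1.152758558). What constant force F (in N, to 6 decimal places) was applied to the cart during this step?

ẍ = (ẋ'−ẋ)/dt = (1.452985562−1.601521040)/0.018287 = -8.122463
θ̈ = (θ̇'−θ̇)/dt = (-1.152758558−-1.306285667)/0.018287 = 8.395423
sinθ=-0.081107, cosθ=0.996705
F = (M+m)·ẍ + m·l·cosθ·θ̈ − m·l·sinθ·θ̇² = -13.563839 + 1.487277 − -0.024599 = -12.051963

F = -12.051963 N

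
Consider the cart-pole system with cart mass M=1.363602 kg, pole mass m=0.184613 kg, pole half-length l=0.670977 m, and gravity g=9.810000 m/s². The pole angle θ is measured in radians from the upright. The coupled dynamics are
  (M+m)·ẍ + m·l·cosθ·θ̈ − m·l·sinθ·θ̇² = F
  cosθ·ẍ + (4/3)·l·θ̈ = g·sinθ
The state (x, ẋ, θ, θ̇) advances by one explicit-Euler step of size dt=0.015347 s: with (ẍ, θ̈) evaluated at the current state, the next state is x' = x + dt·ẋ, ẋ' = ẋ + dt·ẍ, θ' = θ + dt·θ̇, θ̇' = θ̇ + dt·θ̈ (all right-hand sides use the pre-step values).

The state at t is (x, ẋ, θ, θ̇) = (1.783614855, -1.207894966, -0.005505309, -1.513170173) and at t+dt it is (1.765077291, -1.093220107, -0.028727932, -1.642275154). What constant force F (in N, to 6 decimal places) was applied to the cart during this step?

F = 10.527997 N

ẍ = (ẋ'−ẋ)/dt = (-1.093220107−-1.207894966)/0.015347 = 7.472135
θ̈ = (θ̇'−θ̇)/dt = (-1.642275154−-1.513170173)/0.015347 = -8.412392
sinθ=-0.005505, cosθ=0.999985
F = (M+m)·ẍ + m·l·cosθ·θ̈ − m·l·sinθ·θ̇² = 11.568472 + -1.042036 − -0.001561 = 10.527997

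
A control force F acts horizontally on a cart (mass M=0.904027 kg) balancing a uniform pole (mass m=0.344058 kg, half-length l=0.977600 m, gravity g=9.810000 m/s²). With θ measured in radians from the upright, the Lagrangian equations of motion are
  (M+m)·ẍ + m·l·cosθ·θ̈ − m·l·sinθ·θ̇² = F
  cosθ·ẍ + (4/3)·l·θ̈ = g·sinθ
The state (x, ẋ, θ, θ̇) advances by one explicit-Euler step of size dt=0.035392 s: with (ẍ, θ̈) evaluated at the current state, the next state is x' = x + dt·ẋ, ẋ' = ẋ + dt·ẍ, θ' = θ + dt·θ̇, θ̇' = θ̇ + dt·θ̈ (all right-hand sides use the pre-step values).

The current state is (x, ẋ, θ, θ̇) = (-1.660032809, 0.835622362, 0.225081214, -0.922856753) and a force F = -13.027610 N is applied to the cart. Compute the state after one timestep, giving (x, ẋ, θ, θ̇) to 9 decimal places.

(-1.630458462, 0.358701486, 0.192419468, -0.506750959)

sinθ=0.223185528, cosθ=0.974775984
temp = (F + m·l·θ̇²·sinθ)/(M+m) = (-13.027610 + 0.063933352)/1.248085 = -10.386853979
θ̈ = (g·sinθ − cosθ·temp)/(l·(4/3 − m·cos²θ/(M+m))) = 11.757057926
ẍ = temp − m·l·θ̈·cosθ/(M+m) = -13.475386428
Euler: x'=-1.660032809+0.035392·0.835622362=-1.630458462, ẋ'=0.835622362+0.035392·-13.475386428=0.358701486
       θ'=0.225081214+0.035392·-0.922856753=0.192419468, θ̇'=-0.922856753+0.035392·11.757057926=-0.506750959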